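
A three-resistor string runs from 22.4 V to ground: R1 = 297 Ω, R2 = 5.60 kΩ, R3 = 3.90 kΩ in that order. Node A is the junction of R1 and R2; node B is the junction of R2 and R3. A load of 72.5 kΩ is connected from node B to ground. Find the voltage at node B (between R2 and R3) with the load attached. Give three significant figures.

At node B, R3 is in parallel with the load: R3‖R_L = 3701 Ω.
Below node A the resistance is R2 + (R3‖R_L) = 9301 Ω, so V_A = 22.4 × 9301/9598 = 21.71 V.
Then V_B = V_A × (R3‖R_L)/(R2 + R3‖R_L) = 21.71 × 3701/9301 = 8.64 V.

V ≈ 8.64 V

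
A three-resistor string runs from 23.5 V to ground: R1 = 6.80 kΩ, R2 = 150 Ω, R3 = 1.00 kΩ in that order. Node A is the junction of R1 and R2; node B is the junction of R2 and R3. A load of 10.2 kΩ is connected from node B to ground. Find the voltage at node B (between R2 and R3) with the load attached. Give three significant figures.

V ≈ 2.72 V

At node B, R3 is in parallel with the load: R3‖R_L = 910.7 Ω.
Below node A the resistance is R2 + (R3‖R_L) = 1061 Ω, so V_A = 23.5 × 1061/7861 = 3.171 V.
Then V_B = V_A × (R3‖R_L)/(R2 + R3‖R_L) = 3.171 × 910.7/1061 = 2.72 V.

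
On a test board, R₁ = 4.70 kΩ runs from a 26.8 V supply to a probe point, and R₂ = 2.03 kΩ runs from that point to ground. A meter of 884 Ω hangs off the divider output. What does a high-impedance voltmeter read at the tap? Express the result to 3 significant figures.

V_out ≈ 3.10 V

The load sits in parallel with R₂: R₂‖R_L = (2030 × 884) / (2030 + 884) = 615.8 Ω.
V_out = 26.8 × 615.8 / (4700 + 615.8) = 26.8 × 615.8/5316 = 3.10 V.
(Unloaded it would have been 8.08 V.)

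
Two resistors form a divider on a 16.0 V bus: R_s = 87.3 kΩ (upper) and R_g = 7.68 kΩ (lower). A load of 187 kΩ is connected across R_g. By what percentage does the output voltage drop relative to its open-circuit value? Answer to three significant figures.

The divider's output (Thévenin) resistance is R_s‖R_g = 7.059 kΩ.
Fractional drop under load = R_th/(R_th + R_L) = 7.059 / (7.059 + 187) = 0.03638.
So the output falls by 3.64 %.

3.64 %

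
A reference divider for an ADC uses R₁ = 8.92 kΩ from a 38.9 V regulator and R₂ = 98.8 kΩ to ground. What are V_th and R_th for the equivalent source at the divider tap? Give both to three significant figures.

V_th is the open-circuit tap voltage: 38.9 × 98.8/(8.92 + 98.8) = 35.7 V.
With the supply zeroed, R₁ and R₂ appear in parallel from the tap: R_th = R₁‖R₂ = (8.92 × 98.8)/107.7 = 8.18 kΩ.

V_th = 35.7 V, R_th = 8.18 kΩ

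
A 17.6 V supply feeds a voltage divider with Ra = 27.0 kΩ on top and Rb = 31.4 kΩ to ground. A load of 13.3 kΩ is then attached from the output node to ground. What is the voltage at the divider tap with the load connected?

V_out ≈ 4.52 V

The load sits in parallel with Rb: Rb‖R_L = (31.4 × 13.3) / (31.4 + 13.3) = 9.343 kΩ.
V_out = 17.6 × 9.343 / (27.0 + 9.343) = 17.6 × 9.343/36.34 = 4.52 V.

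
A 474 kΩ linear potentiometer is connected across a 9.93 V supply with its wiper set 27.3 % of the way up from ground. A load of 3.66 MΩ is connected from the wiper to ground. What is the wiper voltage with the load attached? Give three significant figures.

The wiper splits the pot into (1−α)R = 344.6 kΩ above and αR = 129.4 kΩ below.
Lower section ‖ load = 125.0 kΩ.
V_wiper = 9.93 × 125.0/(344.6 + 125.0) = 2.64 V.

V ≈ 2.64 V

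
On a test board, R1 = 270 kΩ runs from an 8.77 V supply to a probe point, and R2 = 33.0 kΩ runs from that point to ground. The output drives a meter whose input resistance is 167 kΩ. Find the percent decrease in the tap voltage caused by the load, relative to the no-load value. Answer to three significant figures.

Unloaded V = 8.77 × 33.0/303.0 = 0.95515 V.
Loaded: R2‖R_L = 27.55 kΩ, giving V = 8.77 × 27.55/297.6 = 0.81214 V.
Drop = (0.95515 − 0.81214) / 0.95515 = 15.0 %.

15.0 %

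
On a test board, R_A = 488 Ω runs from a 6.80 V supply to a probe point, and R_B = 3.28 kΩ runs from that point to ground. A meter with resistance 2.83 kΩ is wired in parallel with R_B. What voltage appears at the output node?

V_out ≈ 5.15 V

The load sits in parallel with R_B: R_B‖R_L = (3280 × 2830) / (3280 + 2830) = 1519 Ω.
V_out = 6.80 × 1519 / (488 + 1519) = 6.80 × 1519/2007 = 5.15 V.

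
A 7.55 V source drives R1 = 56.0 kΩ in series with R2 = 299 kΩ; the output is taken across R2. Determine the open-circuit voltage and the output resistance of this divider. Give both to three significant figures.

V_th is the open-circuit tap voltage: 7.55 × 299/(56.0 + 299) = 6.36 V.
With the supply zeroed, R1 and R2 appear in parallel from the tap: R_th = R1‖R2 = (56.0 × 299)/355.0 = 47.2 kΩ.

V_th = 6.36 V, R_th = 47.2 kΩ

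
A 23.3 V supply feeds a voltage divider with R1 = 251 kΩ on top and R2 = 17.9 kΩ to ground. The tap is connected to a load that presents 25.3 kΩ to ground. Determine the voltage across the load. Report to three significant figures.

V_out ≈ 0.934 V

The load sits in parallel with R2: R2‖R_L = (17.9 × 25.3) / (17.9 + 25.3) = 10.48 kΩ.
V_out = 23.3 × 10.48 / (251 + 10.48) = 23.3 × 10.48/261.5 = 0.934 V.
(Unloaded it would have been 1.55 V.)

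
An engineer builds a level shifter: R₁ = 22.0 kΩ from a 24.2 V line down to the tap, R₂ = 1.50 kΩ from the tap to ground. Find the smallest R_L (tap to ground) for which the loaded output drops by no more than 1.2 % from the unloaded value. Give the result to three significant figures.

R_L(min) ≈ 116 kΩ

Output resistance R_th = R₁‖R₂ = (22.0 × 1.50)/23.50 = 1.404 kΩ.
The fractional drop is R_th/(R_th + R_L); requiring this ≤ 0.0120 gives R_L ≥ R_th(1/0.0120 − 1) = 1.404 × 82.33 = 116 kΩ.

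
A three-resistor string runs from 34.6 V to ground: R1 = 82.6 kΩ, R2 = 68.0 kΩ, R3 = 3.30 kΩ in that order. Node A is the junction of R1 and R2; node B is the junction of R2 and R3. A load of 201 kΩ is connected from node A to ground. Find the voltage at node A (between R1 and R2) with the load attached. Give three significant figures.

Below node A the series string R2+R3 = 71.30 kΩ sits in parallel with the 201 kΩ load: 52.63 kΩ.
V_A = 34.6 × 52.63/(82.6 + 52.63) = 13.5 V.

V ≈ 13.5 V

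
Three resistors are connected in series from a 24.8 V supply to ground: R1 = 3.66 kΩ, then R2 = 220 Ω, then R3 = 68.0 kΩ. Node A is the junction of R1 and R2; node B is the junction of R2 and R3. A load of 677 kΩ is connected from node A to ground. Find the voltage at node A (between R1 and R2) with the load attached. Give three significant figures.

V ≈ 23.4 V

Below node A the series string R2+R3 = 68220 Ω sits in parallel with the 677000 Ω load: 61970 Ω.
V_A = 24.8 × 61970/(3660 + 61970) = 23.4 V.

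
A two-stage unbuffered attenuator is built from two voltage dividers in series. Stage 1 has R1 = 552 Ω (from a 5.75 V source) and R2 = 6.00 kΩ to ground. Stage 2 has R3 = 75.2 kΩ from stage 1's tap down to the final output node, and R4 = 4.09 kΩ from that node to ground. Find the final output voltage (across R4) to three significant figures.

Stage 2 presents R3+R4 = 79290 Ω as a load on stage 1's tap.
Stage 1's lower leg becomes R2‖(R3+R4) = 5578 Ω, so V_mid = 5.75 × 5578/6130 = 5.232 V.
Stage 2 is itself unloaded: V_out = V_mid × R4/(R3+R4) = 5.232 × 4090/79290 = 0.270 V.

V_out ≈ 0.270 V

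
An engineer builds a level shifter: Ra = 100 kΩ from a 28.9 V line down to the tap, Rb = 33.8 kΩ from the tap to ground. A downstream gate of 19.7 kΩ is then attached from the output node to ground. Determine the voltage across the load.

The load sits in parallel with Rb: Rb‖R_L = (33.8 × 19.7) / (33.8 + 19.7) = 12.45 kΩ.
V_out = 28.9 × 12.45 / (100 + 12.45) = 28.9 × 12.45/112.4 = 3.20 V.

V_out ≈ 3.20 V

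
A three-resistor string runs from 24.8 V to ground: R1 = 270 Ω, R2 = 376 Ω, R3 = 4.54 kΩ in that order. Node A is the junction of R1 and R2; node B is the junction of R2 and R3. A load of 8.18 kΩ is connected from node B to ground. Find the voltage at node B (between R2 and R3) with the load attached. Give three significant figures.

V ≈ 20.3 V

At node B, R3 is in parallel with the load: R3‖R_L = 2920 Ω.
Below node A the resistance is R2 + (R3‖R_L) = 3296 Ω, so V_A = 24.8 × 3296/3566 = 22.92 V.
Then V_B = V_A × (R3‖R_L)/(R2 + R3‖R_L) = 22.92 × 2920/3296 = 20.3 V.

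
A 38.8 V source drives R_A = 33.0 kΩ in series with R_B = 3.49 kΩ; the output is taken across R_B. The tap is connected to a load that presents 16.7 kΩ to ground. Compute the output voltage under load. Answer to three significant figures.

The load sits in parallel with R_B: R_B‖R_L = (3.49 × 16.7) / (3.49 + 16.7) = 2.887 kΩ.
V_out = 38.8 × 2.887 / (33.0 + 2.887) = 38.8 × 2.887/35.89 = 3.12 V.
(Unloaded it would have been 3.71 V.)

V_out ≈ 3.12 V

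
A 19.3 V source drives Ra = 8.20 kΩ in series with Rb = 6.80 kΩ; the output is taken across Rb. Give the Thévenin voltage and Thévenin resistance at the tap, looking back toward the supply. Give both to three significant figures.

V_th is the open-circuit tap voltage: 19.3 × 6.80/(8.20 + 6.80) = 8.75 V.
With the supply zeroed, Ra and Rb appear in parallel from the tap: R_th = Ra‖Rb = (8.20 × 6.80)/15.00 = 3.72 kΩ.

V_th = 8.75 V, R_th = 3.72 kΩ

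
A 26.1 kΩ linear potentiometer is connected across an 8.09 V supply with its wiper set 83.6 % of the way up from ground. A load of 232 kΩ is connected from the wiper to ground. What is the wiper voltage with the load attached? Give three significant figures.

The wiper splits the pot into (1−α)R = 4.280 kΩ above and αR = 21.82 kΩ below.
Lower section ‖ load = 19.94 kΩ.
V_wiper = 8.09 × 19.94/(4.280 + 19.94) = 6.66 V.

V ≈ 6.66 V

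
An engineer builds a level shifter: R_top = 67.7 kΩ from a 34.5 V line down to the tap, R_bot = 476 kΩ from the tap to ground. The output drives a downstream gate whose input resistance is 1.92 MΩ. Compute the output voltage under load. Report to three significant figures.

The load sits in parallel with R_bot: R_bot‖R_L = (476 × 1920) / (476 + 1920) = 381.4 kΩ.
V_out = 34.5 × 381.4 / (67.7 + 381.4) = 34.5 × 381.4/449.1 = 29.3 V.

V_out ≈ 29.3 V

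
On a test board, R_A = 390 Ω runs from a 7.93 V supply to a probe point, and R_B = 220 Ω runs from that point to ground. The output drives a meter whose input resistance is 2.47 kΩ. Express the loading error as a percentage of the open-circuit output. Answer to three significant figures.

The divider's output (Thévenin) resistance is R_A‖R_B = 140.7 Ω.
Fractional drop under load = R_th/(R_th + R_L) = 140.7 / (140.7 + 2470) = 0.05388.
So the output falls by 5.39 %.

5.39 %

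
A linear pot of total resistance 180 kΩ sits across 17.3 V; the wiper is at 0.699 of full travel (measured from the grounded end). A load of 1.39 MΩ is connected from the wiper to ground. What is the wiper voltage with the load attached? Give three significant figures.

V ≈ 11.8 V

The wiper splits the pot into (1−α)R = 54.18 kΩ above and αR = 125.8 kΩ below.
Lower section ‖ load = 115.4 kΩ.
V_wiper = 17.3 × 115.4/(54.18 + 115.4) = 11.8 V.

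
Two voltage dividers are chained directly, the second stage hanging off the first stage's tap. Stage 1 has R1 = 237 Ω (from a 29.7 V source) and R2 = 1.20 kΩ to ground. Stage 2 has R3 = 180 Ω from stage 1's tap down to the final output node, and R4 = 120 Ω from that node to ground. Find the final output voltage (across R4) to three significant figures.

Stage 2 presents R3+R4 = 300.0 Ω as a load on stage 1's tap.
Stage 1's lower leg becomes R2‖(R3+R4) = 240.0 Ω, so V_mid = 29.7 × 240.0/477.0 = 14.94 V.
Stage 2 is itself unloaded: V_out = V_mid × R4/(R3+R4) = 14.94 × 120/300.0 = 5.98 V.

V_out ≈ 5.98 V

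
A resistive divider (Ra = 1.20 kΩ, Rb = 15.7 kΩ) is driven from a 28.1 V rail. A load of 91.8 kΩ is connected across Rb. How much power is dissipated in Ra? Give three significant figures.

Total resistance from the source is Ra + (Rb‖R_L) = 14.61 kΩ, so I = 28.1/14.61 kΩ = 1.924 mA.
P = I²·Ra = (1.924 mA)² × 1.20 kΩ = 4.44 mW.

P ≈ 4.44 mW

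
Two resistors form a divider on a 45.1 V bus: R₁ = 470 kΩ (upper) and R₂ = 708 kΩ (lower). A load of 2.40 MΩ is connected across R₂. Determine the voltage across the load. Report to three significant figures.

The load sits in parallel with R₂: R₂‖R_L = (708 × 2400) / (708 + 2400) = 546.7 kΩ.
V_out = 45.1 × 546.7 / (470 + 546.7) = 45.1 × 546.7/1017 = 24.3 V.

V_out ≈ 24.3 V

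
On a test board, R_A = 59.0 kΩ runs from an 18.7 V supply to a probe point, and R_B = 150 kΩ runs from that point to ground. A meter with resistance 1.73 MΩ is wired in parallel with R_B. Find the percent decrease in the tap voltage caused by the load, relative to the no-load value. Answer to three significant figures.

2.39 %

The divider's output (Thévenin) resistance is R_A‖R_B = 42.34 kΩ.
Fractional drop under load = R_th/(R_th + R_L) = 42.34 / (42.34 + 1730) = 0.02389.
So the output falls by 2.39 %.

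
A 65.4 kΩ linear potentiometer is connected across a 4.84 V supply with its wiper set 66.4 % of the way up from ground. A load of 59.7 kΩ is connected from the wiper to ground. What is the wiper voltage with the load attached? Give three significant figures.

The wiper splits the pot into (1−α)R = 21.97 kΩ above and αR = 43.43 kΩ below.
Lower section ‖ load = 25.14 kΩ.
V_wiper = 4.84 × 25.14/(21.97 + 25.14) = 2.58 V.

V ≈ 2.58 V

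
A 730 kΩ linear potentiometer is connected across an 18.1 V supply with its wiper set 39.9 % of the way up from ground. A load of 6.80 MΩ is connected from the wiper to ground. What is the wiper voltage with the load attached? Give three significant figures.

V ≈ 7.04 V

The wiper splits the pot into (1−α)R = 438.7 kΩ above and αR = 291.3 kΩ below.
Lower section ‖ load = 279.3 kΩ.
V_wiper = 18.1 × 279.3/(438.7 + 279.3) = 7.04 V.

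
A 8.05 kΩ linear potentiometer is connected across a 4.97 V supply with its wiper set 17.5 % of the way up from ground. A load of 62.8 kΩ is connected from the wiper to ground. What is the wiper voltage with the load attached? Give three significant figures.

V ≈ 0.854 V

The wiper splits the pot into (1−α)R = 6.641 kΩ above and αR = 1.409 kΩ below.
Lower section ‖ load = 1.378 kΩ.
V_wiper = 4.97 × 1.378/(6.641 + 1.378) = 0.854 V.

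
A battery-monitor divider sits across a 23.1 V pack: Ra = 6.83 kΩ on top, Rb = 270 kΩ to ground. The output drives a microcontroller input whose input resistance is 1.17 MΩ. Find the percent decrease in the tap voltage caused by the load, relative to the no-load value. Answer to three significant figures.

0.566 %

The divider's output (Thévenin) resistance is Ra‖Rb = 6.661 kΩ.
Fractional drop under load = R_th/(R_th + R_L) = 6.661 / (6.661 + 1170) = 0.005661.
So the output falls by 0.566 %.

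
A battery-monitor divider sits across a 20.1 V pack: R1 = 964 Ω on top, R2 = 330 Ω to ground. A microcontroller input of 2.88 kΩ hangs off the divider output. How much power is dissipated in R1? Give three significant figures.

Total resistance from the source is R1 + (R2‖R_L) = 1260 Ω, so I = 20.1/1260 Ω = 15.95 mA.
P = I²·R1 = (15.95 mA)² × 964 Ω = 245 mW.

P ≈ 245 mW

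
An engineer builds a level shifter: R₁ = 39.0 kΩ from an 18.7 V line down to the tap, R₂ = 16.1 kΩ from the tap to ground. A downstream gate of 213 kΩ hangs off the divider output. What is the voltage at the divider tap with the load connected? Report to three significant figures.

The load sits in parallel with R₂: R₂‖R_L = (16.1 × 213) / (16.1 + 213) = 14.97 kΩ.
V_out = 18.7 × 14.97 / (39.0 + 14.97) = 18.7 × 14.97/53.97 = 5.19 V.

V_out ≈ 5.19 V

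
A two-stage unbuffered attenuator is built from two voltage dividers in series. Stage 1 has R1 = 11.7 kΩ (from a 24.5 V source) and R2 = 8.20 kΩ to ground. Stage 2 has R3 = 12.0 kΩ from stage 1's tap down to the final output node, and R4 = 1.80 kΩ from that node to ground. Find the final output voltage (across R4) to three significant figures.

Stage 2 presents R3+R4 = 13.80 kΩ as a load on stage 1's tap.
Stage 1's lower leg becomes R2‖(R3+R4) = 5.144 kΩ, so V_mid = 24.5 × 5.144/16.84 = 7.482 V.
Stage 2 is itself unloaded: V_out = V_mid × R4/(R3+R4) = 7.482 × 1.80/13.80 = 0.976 V.

V_out ≈ 0.976 V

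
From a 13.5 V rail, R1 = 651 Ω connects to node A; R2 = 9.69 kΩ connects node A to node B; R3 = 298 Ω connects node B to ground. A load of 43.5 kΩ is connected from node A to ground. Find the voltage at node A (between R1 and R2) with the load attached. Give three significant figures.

Below node A the series string R2+R3 = 9988 Ω sits in parallel with the 43500 Ω load: 8123 Ω.
V_A = 13.5 × 8123/(651 + 8123) = 12.5 V.

V ≈ 12.5 V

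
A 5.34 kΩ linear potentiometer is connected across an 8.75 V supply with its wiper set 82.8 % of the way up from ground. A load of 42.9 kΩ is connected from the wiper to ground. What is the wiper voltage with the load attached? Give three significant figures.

The wiper splits the pot into (1−α)R = 918.5 Ω above and αR = 4422 Ω below.
Lower section ‖ load = 4008 Ω.
V_wiper = 8.75 × 4008/(918.5 + 4008) = 7.12 V.

V ≈ 7.12 V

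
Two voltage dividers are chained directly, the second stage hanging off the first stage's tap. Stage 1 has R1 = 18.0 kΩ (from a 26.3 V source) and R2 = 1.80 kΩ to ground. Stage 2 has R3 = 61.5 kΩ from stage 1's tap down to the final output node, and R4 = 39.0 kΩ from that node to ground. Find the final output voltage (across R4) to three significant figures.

V_out ≈ 0.913 V

Stage 2 presents R3+R4 = 100.5 kΩ as a load on stage 1's tap.
Stage 1's lower leg becomes R2‖(R3+R4) = 1.768 kΩ, so V_mid = 26.3 × 1.768/19.77 = 2.353 V.
Stage 2 is itself unloaded: V_out = V_mid × R4/(R3+R4) = 2.353 × 39.0/100.5 = 0.913 V.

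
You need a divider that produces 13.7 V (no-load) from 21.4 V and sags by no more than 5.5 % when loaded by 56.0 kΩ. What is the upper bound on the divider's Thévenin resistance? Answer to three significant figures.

R_th ≤ 3.26 kΩ

Loading drop = R_th/(R_th + R_L) ≤ 0.0550, so R_th ≤ R_L · ε/(1−ε) = 56.0 kΩ × 0.0550/0.9450 = 3.26 kΩ.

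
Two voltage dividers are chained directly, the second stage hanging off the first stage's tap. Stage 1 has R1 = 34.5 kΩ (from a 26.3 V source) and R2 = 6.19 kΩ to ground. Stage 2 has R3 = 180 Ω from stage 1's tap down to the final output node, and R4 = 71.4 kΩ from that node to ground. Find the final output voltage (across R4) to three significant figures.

Stage 2 presents R3+R4 = 71580 Ω as a load on stage 1's tap.
Stage 1's lower leg becomes R2‖(R3+R4) = 5697 Ω, so V_mid = 26.3 × 5697/40200 = 3.728 V.
Stage 2 is itself unloaded: V_out = V_mid × R4/(R3+R4) = 3.728 × 71400/71580 = 3.72 V.

V_out ≈ 3.72 V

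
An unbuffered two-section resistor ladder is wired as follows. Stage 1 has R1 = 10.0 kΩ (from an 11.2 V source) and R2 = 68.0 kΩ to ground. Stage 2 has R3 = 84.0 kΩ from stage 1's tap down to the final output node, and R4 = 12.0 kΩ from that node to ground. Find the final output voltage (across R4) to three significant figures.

Stage 2 presents R3+R4 = 96.00 kΩ as a load on stage 1's tap.
Stage 1's lower leg becomes R2‖(R3+R4) = 39.80 kΩ, so V_mid = 11.2 × 39.80/49.80 = 8.951 V.
Stage 2 is itself unloaded: V_out = V_mid × R4/(R3+R4) = 8.951 × 12.0/96.00 = 1.12 V.

V_out ≈ 1.12 V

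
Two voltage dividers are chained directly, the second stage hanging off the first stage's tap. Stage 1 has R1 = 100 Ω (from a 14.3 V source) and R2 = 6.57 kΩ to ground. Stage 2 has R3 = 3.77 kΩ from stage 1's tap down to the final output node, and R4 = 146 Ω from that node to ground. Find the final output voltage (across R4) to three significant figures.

Stage 2 presents R3+R4 = 3916 Ω as a load on stage 1's tap.
Stage 1's lower leg becomes R2‖(R3+R4) = 2454 Ω, so V_mid = 14.3 × 2454/2554 = 13.74 V.
Stage 2 is itself unloaded: V_out = V_mid × R4/(R3+R4) = 13.74 × 146/3916 = 0.512 V.

V_out ≈ 0.512 V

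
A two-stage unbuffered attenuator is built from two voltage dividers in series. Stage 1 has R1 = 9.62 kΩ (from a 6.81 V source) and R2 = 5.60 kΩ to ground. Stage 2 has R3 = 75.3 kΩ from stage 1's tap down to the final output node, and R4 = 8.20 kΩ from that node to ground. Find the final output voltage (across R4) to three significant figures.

V_out ≈ 0.236 V

Stage 2 presents R3+R4 = 83.50 kΩ as a load on stage 1's tap.
Stage 1's lower leg becomes R2‖(R3+R4) = 5.248 kΩ, so V_mid = 6.81 × 5.248/14.87 = 2.404 V.
Stage 2 is itself unloaded: V_out = V_mid × R4/(R3+R4) = 2.404 × 8.20/83.50 = 0.236 V.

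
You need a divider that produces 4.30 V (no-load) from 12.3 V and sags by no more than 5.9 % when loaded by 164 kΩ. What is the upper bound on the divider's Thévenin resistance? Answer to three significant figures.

R_th ≤ 10.3 kΩ

Loading drop = R_th/(R_th + R_L) ≤ 0.0590, so R_th ≤ R_L · ε/(1−ε) = 164 kΩ × 0.0590/0.9410 = 10.3 kΩ.
(Any R1, R2 with R2/(R1+R2) = 0.350 and R1‖R2 ≤ 10.3 kΩ will meet the spec.)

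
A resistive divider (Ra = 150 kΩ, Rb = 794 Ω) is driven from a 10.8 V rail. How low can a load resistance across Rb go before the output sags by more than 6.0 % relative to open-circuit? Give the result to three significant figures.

Output resistance R_th = Ra‖Rb = (150000 × 794)/150800 = 789.8 Ω.
The fractional drop is R_th/(R_th + R_L); requiring this ≤ 0.0600 gives R_L ≥ R_th(1/0.0600 − 1) = 789.8 × 15.67 = 12.4 kΩ.

R_L(min) ≈ 12.4 kΩ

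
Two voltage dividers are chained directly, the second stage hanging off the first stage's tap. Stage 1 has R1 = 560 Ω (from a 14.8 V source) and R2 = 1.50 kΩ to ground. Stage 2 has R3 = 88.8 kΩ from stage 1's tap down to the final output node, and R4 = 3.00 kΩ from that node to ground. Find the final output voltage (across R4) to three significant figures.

Stage 2 presents R3+R4 = 91800 Ω as a load on stage 1's tap.
Stage 1's lower leg becomes R2‖(R3+R4) = 1476 Ω, so V_mid = 14.8 × 1476/2036 = 10.73 V.
Stage 2 is itself unloaded: V_out = V_mid × R4/(R3+R4) = 10.73 × 3000/91800 = 0.351 V.

V_out ≈ 0.351 V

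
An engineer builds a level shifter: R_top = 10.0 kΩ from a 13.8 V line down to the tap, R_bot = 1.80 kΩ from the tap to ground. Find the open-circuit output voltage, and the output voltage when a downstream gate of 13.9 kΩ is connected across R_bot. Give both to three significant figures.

Unloaded: 2.11 V; loaded: 1.90 V

Open-circuit: V = 13.8 × 1.80/(10.0 + 1.80) = 2.11 V.
With the load, R_bot becomes R_bot‖R_L = 1.594 kΩ, so V = 13.8 × 1.594/11.59 = 1.90 V.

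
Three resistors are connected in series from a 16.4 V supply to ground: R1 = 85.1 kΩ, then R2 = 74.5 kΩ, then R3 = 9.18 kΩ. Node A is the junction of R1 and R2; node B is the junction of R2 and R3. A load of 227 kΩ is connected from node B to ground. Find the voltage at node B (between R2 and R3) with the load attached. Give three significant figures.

At node B, R3 is in parallel with the load: R3‖R_L = 8.823 kΩ.
Below node A the resistance is R2 + (R3‖R_L) = 83.32 kΩ, so V_A = 16.4 × 83.32/168.4 = 8.113 V.
Then V_B = V_A × (R3‖R_L)/(R2 + R3‖R_L) = 8.113 × 8.823/83.32 = 0.859 V.

V ≈ 0.859 V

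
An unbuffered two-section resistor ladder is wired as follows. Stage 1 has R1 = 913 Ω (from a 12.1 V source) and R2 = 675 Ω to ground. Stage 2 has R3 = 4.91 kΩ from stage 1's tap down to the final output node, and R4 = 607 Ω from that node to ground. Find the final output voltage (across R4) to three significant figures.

V_out ≈ 0.529 V

Stage 2 presents R3+R4 = 5517 Ω as a load on stage 1's tap.
Stage 1's lower leg becomes R2‖(R3+R4) = 601.4 Ω, so V_mid = 12.1 × 601.4/1514 = 4.805 V.
Stage 2 is itself unloaded: V_out = V_mid × R4/(R3+R4) = 4.805 × 607/5517 = 0.529 V.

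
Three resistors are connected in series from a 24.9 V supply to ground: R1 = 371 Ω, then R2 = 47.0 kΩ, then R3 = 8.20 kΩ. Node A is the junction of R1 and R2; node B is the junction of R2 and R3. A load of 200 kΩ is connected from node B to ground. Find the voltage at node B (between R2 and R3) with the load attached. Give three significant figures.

V ≈ 3.55 V

At node B, R3 is in parallel with the load: R3‖R_L = 7877 Ω.
Below node A the resistance is R2 + (R3‖R_L) = 54880 Ω, so V_A = 24.9 × 54880/55250 = 24.73 V.
Then V_B = V_A × (R3‖R_L)/(R2 + R3‖R_L) = 24.73 × 7877/54880 = 3.55 V.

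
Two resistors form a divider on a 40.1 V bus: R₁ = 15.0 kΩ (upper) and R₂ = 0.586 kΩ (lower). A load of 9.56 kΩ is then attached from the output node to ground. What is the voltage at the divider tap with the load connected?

The load sits in parallel with R₂: R₂‖R_L = (586 × 9560) / (586 + 9560) = 552.2 Ω.
V_out = 40.1 × 552.2 / (15000 + 552.2) = 40.1 × 552.2/15550 = 1.42 V.

V_out ≈ 1.42 V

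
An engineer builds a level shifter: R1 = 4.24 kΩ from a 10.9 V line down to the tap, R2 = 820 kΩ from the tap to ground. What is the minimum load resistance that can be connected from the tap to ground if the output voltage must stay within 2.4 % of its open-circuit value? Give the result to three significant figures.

R_L(min) ≈ 172 kΩ

Output resistance R_th = R1‖R2 = (4.24 × 820)/824.2 = 4.218 kΩ.
The fractional drop is R_th/(R_th + R_L); requiring this ≤ 0.0240 gives R_L ≥ R_th(1/0.0240 − 1) = 4.218 × 40.67 = 172 kΩ.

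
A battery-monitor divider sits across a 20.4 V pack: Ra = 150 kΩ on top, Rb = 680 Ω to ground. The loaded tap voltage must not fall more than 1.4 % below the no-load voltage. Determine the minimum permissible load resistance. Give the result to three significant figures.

Output resistance R_th = Ra‖Rb = (150000 × 680)/150700 = 676.9 Ω.
The fractional drop is R_th/(R_th + R_L); requiring this ≤ 0.0140 gives R_L ≥ R_th(1/0.0140 − 1) = 676.9 × 70.43 = 47.7 kΩ.

R_L(min) ≈ 47.7 kΩ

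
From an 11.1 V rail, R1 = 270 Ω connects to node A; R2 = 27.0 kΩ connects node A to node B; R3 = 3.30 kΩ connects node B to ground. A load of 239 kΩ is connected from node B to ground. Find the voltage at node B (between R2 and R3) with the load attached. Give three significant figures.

V ≈ 1.18 V

At node B, R3 is in parallel with the load: R3‖R_L = 3255 Ω.
Below node A the resistance is R2 + (R3‖R_L) = 30260 Ω, so V_A = 11.1 × 30260/30530 = 11.00 V.
Then V_B = V_A × (R3‖R_L)/(R2 + R3‖R_L) = 11.00 × 3255/30260 = 1.18 V.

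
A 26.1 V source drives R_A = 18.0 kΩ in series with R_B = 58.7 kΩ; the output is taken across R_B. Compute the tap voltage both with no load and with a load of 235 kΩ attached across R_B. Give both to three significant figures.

Unloaded: 20.0 V; loaded: 18.9 V

Open-circuit: V = 26.1 × 58.7/(18.0 + 58.7) = 20.0 V.
With the load, R_B becomes R_B‖R_L = 46.97 kΩ, so V = 26.1 × 46.97/64.97 = 18.9 V.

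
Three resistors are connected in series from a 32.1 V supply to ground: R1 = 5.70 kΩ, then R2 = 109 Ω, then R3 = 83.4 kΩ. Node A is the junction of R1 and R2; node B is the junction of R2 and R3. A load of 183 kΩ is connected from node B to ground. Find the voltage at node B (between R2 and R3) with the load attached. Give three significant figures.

V ≈ 29.1 V

At node B, R3 is in parallel with the load: R3‖R_L = 57290 Ω.
Below node A the resistance is R2 + (R3‖R_L) = 57400 Ω, so V_A = 32.1 × 57400/63100 = 29.20 V.
Then V_B = V_A × (R3‖R_L)/(R2 + R3‖R_L) = 29.20 × 57290/57400 = 29.1 V.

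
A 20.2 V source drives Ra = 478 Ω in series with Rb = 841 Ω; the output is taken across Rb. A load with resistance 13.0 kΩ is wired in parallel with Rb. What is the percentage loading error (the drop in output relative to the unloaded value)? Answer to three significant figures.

The divider's output (Thévenin) resistance is Ra‖Rb = 304.8 Ω.
Fractional drop under load = R_th/(R_th + R_L) = 304.8 / (304.8 + 13000) = 0.02291.
So the output falls by 2.29 %.

2.29 %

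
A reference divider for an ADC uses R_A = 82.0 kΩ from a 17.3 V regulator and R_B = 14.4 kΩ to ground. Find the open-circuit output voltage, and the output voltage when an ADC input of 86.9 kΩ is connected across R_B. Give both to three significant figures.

Unloaded: 2.58 V; loaded: 2.26 V

Open-circuit: V = 17.3 × 14.4/(82.0 + 14.4) = 2.58 V.
With the load, R_B becomes R_B‖R_L = 12.35 kΩ, so V = 17.3 × 12.35/94.35 = 2.26 V.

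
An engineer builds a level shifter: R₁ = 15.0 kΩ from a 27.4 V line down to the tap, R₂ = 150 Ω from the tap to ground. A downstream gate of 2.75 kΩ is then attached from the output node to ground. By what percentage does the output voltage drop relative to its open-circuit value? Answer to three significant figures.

5.12 %

The divider's output (Thévenin) resistance is R₁‖R₂ = 148.5 Ω.
Fractional drop under load = R_th/(R_th + R_L) = 148.5 / (148.5 + 2750) = 0.05124.
So the output falls by 5.12 %.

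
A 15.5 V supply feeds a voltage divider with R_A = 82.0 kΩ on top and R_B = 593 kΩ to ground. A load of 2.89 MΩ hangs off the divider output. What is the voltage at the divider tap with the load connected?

The load sits in parallel with R_B: R_B‖R_L = (593 × 2890) / (593 + 2890) = 492.0 kΩ.
V_out = 15.5 × 492.0 / (82.0 + 492.0) = 15.5 × 492.0/574.0 = 13.3 V.

V_out ≈ 13.3 V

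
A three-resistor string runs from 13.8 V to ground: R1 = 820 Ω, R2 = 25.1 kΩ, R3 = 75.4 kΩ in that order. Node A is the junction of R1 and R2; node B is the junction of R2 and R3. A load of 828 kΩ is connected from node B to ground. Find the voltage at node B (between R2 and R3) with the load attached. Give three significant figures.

V ≈ 10.0 V

At node B, R3 is in parallel with the load: R3‖R_L = 69110 Ω.
Below node A the resistance is R2 + (R3‖R_L) = 94210 Ω, so V_A = 13.8 × 94210/95030 = 13.68 V.
Then V_B = V_A × (R3‖R_L)/(R2 + R3‖R_L) = 13.68 × 69110/94210 = 10.0 V.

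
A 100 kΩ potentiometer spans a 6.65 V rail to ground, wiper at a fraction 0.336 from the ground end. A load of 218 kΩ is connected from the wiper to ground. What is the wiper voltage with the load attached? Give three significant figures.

V ≈ 2.03 V

The wiper splits the pot into (1−α)R = 66.40 kΩ above and αR = 33.60 kΩ below.
Lower section ‖ load = 29.11 kΩ.
V_wiper = 6.65 × 29.11/(66.40 + 29.11) = 2.03 V.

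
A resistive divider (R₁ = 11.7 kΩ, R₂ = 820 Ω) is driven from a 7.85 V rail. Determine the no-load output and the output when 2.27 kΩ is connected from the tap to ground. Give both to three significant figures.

Open-circuit: V = 7.85 × 820/(11700 + 820) = 0.514 V.
With the load, R₂ becomes R₂‖R_L = 602.4 Ω, so V = 7.85 × 602.4/12300 = 0.384 V.

Unloaded: 0.514 V; loaded: 0.384 V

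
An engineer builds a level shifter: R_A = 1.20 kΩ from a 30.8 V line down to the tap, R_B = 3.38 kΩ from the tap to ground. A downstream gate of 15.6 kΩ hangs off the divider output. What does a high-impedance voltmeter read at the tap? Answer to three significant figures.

V_out ≈ 21.5 V

The load sits in parallel with R_B: R_B‖R_L = (3.38 × 15.6) / (3.38 + 15.6) = 2.778 kΩ.
V_out = 30.8 × 2.778 / (1.20 + 2.778) = 30.8 × 2.778/3.978 = 21.5 V.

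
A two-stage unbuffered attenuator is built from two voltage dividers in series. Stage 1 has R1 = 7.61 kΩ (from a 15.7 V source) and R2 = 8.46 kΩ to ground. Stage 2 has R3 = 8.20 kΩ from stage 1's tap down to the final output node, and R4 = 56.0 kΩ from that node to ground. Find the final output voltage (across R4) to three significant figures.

V_out ≈ 6.79 V

Stage 2 presents R3+R4 = 64.20 kΩ as a load on stage 1's tap.
Stage 1's lower leg becomes R2‖(R3+R4) = 7.475 kΩ, so V_mid = 15.7 × 7.475/15.08 = 7.780 V.
Stage 2 is itself unloaded: V_out = V_mid × R4/(R3+R4) = 7.780 × 56.0/64.20 = 6.79 V.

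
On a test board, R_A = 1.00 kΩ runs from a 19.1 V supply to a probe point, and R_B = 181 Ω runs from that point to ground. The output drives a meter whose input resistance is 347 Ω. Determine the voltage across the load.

V_out ≈ 2.03 V

The load sits in parallel with R_B: R_B‖R_L = (181 × 347) / (181 + 347) = 119.0 Ω.
V_out = 19.1 × 119.0 / (1000 + 119.0) = 19.1 × 119.0/1119 = 2.03 V.
(Unloaded it would have been 2.93 V.)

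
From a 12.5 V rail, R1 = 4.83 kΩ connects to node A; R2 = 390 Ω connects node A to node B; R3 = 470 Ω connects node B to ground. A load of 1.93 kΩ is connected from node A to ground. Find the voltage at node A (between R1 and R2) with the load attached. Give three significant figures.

Below node A the series string R2+R3 = 860.0 Ω sits in parallel with the 1930 Ω load: 594.9 Ω.
V_A = 12.5 × 594.9/(4830 + 594.9) = 1.37 V.

V ≈ 1.37 V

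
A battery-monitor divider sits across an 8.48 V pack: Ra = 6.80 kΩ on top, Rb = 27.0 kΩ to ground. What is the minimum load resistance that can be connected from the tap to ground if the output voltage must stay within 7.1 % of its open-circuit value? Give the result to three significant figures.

Output resistance R_th = Ra‖Rb = (6.80 × 27.0)/33.80 = 5.432 kΩ.
The fractional drop is R_th/(R_th + R_L); requiring this ≤ 0.0710 gives R_L ≥ R_th(1/0.0710 − 1) = 5.432 × 13.08 = 71.1 kΩ.

R_L(min) ≈ 71.1 kΩ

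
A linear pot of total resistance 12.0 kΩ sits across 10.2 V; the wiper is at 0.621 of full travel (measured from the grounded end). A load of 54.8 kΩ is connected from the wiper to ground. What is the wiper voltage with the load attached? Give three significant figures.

V ≈ 6.02 V

The wiper splits the pot into (1−α)R = 4.548 kΩ above and αR = 7.452 kΩ below.
Lower section ‖ load = 6.560 kΩ.
V_wiper = 10.2 × 6.560/(4.548 + 6.560) = 6.02 V.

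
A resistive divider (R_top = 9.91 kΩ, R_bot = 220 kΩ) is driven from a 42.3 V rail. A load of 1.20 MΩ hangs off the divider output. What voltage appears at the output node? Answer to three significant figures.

The load sits in parallel with R_bot: R_bot‖R_L = (220 × 1200) / (220 + 1200) = 185.9 kΩ.
V_out = 42.3 × 185.9 / (9.91 + 185.9) = 42.3 × 185.9/195.8 = 40.2 V.

V_out ≈ 40.2 V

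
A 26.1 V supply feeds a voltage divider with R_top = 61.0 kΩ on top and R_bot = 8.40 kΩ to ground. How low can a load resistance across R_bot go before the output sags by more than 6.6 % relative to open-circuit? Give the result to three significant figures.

R_L(min) ≈ 104 kΩ

Output resistance R_th = R_top‖R_bot = (61.0 × 8.40)/69.40 = 7.383 kΩ.
The fractional drop is R_th/(R_th + R_L); requiring this ≤ 0.0660 gives R_L ≥ R_th(1/0.0660 − 1) = 7.383 × 14.15 = 104 kΩ.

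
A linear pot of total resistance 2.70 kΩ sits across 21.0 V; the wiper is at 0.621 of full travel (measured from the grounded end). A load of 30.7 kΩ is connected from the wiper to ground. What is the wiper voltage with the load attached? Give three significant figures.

The wiper splits the pot into (1−α)R = 1.023 kΩ above and αR = 1.677 kΩ below.
Lower section ‖ load = 1.590 kΩ.
V_wiper = 21.0 × 1.590/(1.023 + 1.590) = 12.8 V.

V ≈ 12.8 V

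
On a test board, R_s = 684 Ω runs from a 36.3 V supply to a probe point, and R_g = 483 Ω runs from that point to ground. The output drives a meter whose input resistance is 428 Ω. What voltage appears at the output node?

The load sits in parallel with R_g: R_g‖R_L = (483 × 428) / (483 + 428) = 226.9 Ω.
V_out = 36.3 × 226.9 / (684 + 226.9) = 36.3 × 226.9/910.9 = 9.04 V.

V_out ≈ 9.04 V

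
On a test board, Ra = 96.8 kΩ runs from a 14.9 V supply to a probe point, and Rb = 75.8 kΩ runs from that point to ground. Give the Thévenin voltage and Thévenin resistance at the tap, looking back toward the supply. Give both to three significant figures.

V_th = 6.54 V, R_th = 42.5 kΩ

V_th is the open-circuit tap voltage: 14.9 × 75.8/(96.8 + 75.8) = 6.54 V.
With the supply zeroed, Ra and Rb appear in parallel from the tap: R_th = Ra‖Rb = (96.8 × 75.8)/172.6 = 42.5 kΩ.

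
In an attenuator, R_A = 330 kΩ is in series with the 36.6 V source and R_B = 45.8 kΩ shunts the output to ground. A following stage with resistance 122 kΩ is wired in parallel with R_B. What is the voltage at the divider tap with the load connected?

V_out ≈ 3.35 V

The load sits in parallel with R_B: R_B‖R_L = (45.8 × 122) / (45.8 + 122) = 33.30 kΩ.
V_out = 36.6 × 33.30 / (330 + 33.30) = 36.6 × 33.30/363.3 = 3.35 V.
(Unloaded it would have been 4.46 V.)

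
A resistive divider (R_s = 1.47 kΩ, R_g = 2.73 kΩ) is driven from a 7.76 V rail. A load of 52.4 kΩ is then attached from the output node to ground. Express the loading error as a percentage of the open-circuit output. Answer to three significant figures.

The divider's output (Thévenin) resistance is R_s‖R_g = 0.9555 kΩ.
Fractional drop under load = R_th/(R_th + R_L) = 0.9555 / (0.9555 + 52.4) = 0.01791.
So the output falls by 1.79 %.

1.79 %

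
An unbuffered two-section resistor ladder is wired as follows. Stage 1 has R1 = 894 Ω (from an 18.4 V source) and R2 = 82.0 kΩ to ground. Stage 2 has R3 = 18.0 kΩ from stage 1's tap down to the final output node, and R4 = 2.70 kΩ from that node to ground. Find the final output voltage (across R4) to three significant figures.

V_out ≈ 2.28 V

Stage 2 presents R3+R4 = 20700 Ω as a load on stage 1's tap.
Stage 1's lower leg becomes R2‖(R3+R4) = 16530 Ω, so V_mid = 18.4 × 16530/17420 = 17.46 V.
Stage 2 is itself unloaded: V_out = V_mid × R4/(R3+R4) = 17.46 × 2700/20700 = 2.28 V.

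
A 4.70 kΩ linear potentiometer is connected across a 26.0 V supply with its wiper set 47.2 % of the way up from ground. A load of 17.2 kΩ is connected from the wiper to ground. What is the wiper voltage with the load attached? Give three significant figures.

The wiper splits the pot into (1−α)R = 2.482 kΩ above and αR = 2.218 kΩ below.
Lower section ‖ load = 1.965 kΩ.
V_wiper = 26.0 × 1.965/(2.482 + 1.965) = 11.5 V.

V ≈ 11.5 V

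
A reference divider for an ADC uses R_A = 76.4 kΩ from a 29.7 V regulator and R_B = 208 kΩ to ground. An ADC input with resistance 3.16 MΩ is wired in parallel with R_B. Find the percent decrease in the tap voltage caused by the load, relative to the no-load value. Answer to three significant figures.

1.74 %

The divider's output (Thévenin) resistance is R_A‖R_B = 55.88 kΩ.
Fractional drop under load = R_th/(R_th + R_L) = 55.88 / (55.88 + 3160) = 0.01738.
So the output falls by 1.74 %.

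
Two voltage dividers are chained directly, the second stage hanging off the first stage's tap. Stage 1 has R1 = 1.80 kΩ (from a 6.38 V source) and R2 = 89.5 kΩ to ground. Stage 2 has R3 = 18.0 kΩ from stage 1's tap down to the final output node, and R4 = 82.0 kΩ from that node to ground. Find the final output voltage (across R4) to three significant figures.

Stage 2 presents R3+R4 = 100.0 kΩ as a load on stage 1's tap.
Stage 1's lower leg becomes R2‖(R3+R4) = 47.23 kΩ, so V_mid = 6.38 × 47.23/49.03 = 6.146 V.
Stage 2 is itself unloaded: V_out = V_mid × R4/(R3+R4) = 6.146 × 82.0/100.0 = 5.04 V.

V_out ≈ 5.04 V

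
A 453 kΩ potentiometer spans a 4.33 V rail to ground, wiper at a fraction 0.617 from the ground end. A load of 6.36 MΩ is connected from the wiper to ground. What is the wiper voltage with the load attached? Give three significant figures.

V ≈ 2.63 V

The wiper splits the pot into (1−α)R = 173.5 kΩ above and αR = 279.5 kΩ below.
Lower section ‖ load = 267.7 kΩ.
V_wiper = 4.33 × 267.7/(173.5 + 267.7) = 2.63 V.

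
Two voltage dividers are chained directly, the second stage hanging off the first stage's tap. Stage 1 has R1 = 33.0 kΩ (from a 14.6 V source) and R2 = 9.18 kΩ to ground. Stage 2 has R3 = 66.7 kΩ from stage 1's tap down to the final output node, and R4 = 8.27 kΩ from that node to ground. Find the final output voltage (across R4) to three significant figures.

V_out ≈ 0.320 V

Stage 2 presents R3+R4 = 74.97 kΩ as a load on stage 1's tap.
Stage 1's lower leg becomes R2‖(R3+R4) = 8.179 kΩ, so V_mid = 14.6 × 8.179/41.18 = 2.900 V.
Stage 2 is itself unloaded: V_out = V_mid × R4/(R3+R4) = 2.900 × 8.27/74.97 = 0.320 V.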